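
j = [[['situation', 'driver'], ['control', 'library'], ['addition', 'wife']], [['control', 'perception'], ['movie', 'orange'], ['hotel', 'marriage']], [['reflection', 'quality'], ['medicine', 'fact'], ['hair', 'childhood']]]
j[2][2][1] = 'childhood'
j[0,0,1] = 'driver'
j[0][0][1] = 'driver'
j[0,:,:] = [['situation', 'driver'], ['control', 'library'], ['addition', 'wife']]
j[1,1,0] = 'movie'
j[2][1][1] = 'fact'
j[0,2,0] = 'addition'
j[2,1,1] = 'fact'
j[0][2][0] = 'addition'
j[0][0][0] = 'situation'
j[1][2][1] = 'marriage'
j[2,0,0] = 'reflection'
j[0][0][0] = 'situation'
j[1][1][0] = 'movie'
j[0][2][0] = 'addition'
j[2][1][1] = 'fact'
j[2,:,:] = [['reflection', 'quality'], ['medicine', 'fact'], ['hair', 'childhood']]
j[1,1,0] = 'movie'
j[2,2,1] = 'childhood'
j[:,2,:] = [['addition', 'wife'], ['hotel', 'marriage'], ['hair', 'childhood']]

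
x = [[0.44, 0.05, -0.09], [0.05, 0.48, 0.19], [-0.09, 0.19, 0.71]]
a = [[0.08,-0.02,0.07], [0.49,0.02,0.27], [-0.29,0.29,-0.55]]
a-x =[[-0.36, -0.07, 0.16], [0.44, -0.46, 0.08], [-0.2, 0.10, -1.26]]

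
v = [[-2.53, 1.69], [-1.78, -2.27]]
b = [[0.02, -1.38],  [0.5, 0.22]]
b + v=[[-2.51, 0.31], [-1.28, -2.05]]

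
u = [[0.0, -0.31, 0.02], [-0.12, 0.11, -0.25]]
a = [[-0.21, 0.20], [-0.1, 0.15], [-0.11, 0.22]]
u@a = [[0.03, -0.04], [0.04, -0.06]]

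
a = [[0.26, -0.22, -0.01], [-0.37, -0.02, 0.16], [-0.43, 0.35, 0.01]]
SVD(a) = [[-0.47, -0.25, 0.85],[0.45, -0.89, -0.01],[0.76, 0.38, 0.53]] @ diag([0.7178705598020639, 0.266700932574592, 0.005698414982622714]) @ [[-0.86,0.50,0.12], [0.38,0.77,-0.51], [-0.35,-0.39,-0.85]]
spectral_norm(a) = 0.72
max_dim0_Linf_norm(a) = 0.43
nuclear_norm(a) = 0.99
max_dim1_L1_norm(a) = 0.79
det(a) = 0.00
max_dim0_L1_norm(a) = 1.06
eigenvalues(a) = [0.53, -0.01, -0.27]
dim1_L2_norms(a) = [0.34, 0.4, 0.55]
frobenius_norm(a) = 0.77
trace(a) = 0.25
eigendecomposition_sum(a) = [[0.28, -0.15, -0.05], [-0.32, 0.17, 0.06], [-0.45, 0.23, 0.08]] + [[-0.0, 0.0, -0.00], [-0.0, 0.00, -0.0], [-0.01, 0.0, -0.0]] + [[-0.02, -0.07, 0.04], [-0.04, -0.19, 0.10], [0.03, 0.12, -0.07]]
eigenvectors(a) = [[-0.45, 0.35, -0.32], [0.52, 0.39, -0.80], [0.73, 0.85, 0.5]]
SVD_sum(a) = [[0.29, -0.17, -0.04], [-0.28, 0.16, 0.04], [-0.47, 0.27, 0.06]] + [[-0.03, -0.05, 0.03], [-0.09, -0.18, 0.12], [0.04, 0.08, -0.05]] + [[-0.00, -0.00, -0.0],[0.00, 0.00, 0.00],[-0.00, -0.00, -0.00]]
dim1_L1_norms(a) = [0.49, 0.55, 0.79]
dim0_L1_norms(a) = [1.06, 0.59, 0.18]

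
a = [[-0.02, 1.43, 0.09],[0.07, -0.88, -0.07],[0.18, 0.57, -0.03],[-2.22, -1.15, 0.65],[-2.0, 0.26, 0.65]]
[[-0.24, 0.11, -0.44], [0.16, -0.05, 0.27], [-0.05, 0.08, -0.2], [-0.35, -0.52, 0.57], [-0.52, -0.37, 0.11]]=a @ [[0.17, 0.23, -0.11],  [-0.15, 0.07, -0.31],  [-0.22, 0.11, -0.04]]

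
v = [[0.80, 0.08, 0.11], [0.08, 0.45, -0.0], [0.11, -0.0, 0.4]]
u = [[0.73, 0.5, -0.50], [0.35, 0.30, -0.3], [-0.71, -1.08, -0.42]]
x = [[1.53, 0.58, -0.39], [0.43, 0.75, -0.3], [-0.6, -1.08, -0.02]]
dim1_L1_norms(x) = [2.5, 1.48, 1.7]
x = u + v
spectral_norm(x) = 2.13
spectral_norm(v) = 0.84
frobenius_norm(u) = 1.78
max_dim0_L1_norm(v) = 0.99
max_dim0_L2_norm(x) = 1.7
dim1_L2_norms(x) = [1.68, 0.92, 1.24]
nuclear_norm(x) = 3.15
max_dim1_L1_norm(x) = 2.5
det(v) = 0.14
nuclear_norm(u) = 2.43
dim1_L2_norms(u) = [1.02, 0.55, 1.36]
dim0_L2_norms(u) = [1.08, 1.23, 0.72]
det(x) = -0.40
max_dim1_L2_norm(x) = 1.68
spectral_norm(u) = 1.61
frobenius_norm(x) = 2.28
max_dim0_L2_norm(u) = 1.23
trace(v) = 1.65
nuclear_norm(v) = 1.65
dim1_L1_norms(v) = [0.99, 0.53, 0.51]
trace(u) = 0.61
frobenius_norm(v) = 1.02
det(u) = -0.07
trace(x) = 2.26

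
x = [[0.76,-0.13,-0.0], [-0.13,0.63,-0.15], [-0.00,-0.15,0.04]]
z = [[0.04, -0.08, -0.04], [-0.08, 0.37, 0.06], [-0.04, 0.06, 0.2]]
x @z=[[0.04, -0.11, -0.04], [-0.05, 0.23, 0.01], [0.01, -0.05, -0.00]]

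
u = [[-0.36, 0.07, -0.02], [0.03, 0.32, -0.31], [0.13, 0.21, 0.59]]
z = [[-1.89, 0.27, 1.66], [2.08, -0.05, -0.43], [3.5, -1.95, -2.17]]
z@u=[[0.90, 0.3, 0.93], [-0.81, 0.04, -0.28], [-1.6, -0.83, -0.75]]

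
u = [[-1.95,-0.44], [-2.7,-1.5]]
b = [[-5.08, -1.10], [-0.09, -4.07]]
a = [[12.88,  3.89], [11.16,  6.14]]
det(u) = 1.74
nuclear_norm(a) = 20.36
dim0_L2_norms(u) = [3.33, 1.56]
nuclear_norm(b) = 9.21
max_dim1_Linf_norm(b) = 5.08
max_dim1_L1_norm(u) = 4.2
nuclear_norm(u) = 4.12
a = b @ u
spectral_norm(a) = 18.43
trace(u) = -3.45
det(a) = 35.67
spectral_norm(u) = 3.65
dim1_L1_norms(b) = [6.18, 4.16]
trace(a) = 19.02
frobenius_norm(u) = 3.68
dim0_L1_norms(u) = [4.65, 1.94]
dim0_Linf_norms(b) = [5.08, 4.07]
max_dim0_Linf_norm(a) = 12.88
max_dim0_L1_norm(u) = 4.65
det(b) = 20.58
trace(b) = -9.15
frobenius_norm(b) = 6.60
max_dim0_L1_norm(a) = 24.04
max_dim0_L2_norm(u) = 3.33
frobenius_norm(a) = 18.53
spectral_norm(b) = 5.38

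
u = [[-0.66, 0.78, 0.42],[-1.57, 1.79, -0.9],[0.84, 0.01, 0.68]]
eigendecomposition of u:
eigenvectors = [[-0.79+0.00j,  0.30-0.19j,  (0.3+0.19j)], [-0.32+0.00j,  0.87+0.00j,  0.87-0.00j], [0.52+0.00j,  0.04-0.34j,  (0.04+0.34j)]]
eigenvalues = [(-0.61+0j), (1.21+0.7j), (1.21-0.7j)]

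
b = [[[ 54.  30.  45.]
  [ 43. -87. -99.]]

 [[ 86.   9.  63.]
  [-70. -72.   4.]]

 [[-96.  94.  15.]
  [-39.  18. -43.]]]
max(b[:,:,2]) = 63.0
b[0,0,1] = 30.0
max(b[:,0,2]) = 63.0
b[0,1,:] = [43.0, -87.0, -99.0]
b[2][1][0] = -39.0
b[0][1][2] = -99.0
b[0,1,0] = 43.0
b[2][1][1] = 18.0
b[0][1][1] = -87.0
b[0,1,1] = -87.0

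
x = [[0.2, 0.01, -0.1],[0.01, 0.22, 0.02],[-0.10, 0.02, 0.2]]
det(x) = 0.01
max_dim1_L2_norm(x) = 0.22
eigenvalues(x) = [0.1, 0.3, 0.22]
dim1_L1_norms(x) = [0.31, 0.25, 0.32]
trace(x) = 0.62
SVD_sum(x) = [[0.15, -0.02, -0.15], [-0.02, 0.00, 0.02], [-0.15, 0.02, 0.15]] + [[0.01, 0.04, 0.0],[0.04, 0.21, 0.01],[0.00, 0.01, 0.00]] + [[0.05, -0.01, 0.05], [-0.01, 0.0, -0.01], [0.05, -0.01, 0.05]]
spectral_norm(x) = 0.30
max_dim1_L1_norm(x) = 0.32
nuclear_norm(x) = 0.62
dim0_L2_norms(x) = [0.22, 0.22, 0.22]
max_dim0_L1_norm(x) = 0.32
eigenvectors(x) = [[0.69,-0.7,0.18], [-0.17,0.09,0.98], [0.70,0.71,0.06]]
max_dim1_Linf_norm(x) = 0.22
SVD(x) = [[-0.70, 0.18, -0.69], [0.09, 0.98, 0.17], [0.71, 0.06, -0.70]] @ diag([0.30063779619601166, 0.22300884814775654, 0.09635335565623201]) @ [[-0.7,0.09,0.71], [0.18,0.98,0.06], [-0.69,0.17,-0.7]]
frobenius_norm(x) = 0.39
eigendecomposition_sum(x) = [[0.05, -0.01, 0.05],[-0.01, 0.0, -0.01],[0.05, -0.01, 0.05]] + [[0.15, -0.02, -0.15], [-0.02, 0.00, 0.02], [-0.15, 0.02, 0.15]] + [[0.01, 0.04, 0.00], [0.04, 0.21, 0.01], [0.00, 0.01, 0.0]]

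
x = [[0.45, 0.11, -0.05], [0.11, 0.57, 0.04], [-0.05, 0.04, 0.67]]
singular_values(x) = [0.68, 0.63, 0.37]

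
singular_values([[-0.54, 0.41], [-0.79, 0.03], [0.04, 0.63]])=[1.01, 0.68]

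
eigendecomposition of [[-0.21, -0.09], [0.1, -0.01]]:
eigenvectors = [[-0.80, 0.56],[0.6, -0.83]]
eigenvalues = [-0.14, -0.08]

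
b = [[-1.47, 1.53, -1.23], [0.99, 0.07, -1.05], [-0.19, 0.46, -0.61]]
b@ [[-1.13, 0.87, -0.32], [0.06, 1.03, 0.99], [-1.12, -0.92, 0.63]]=[[3.13, 1.43, 1.21], [0.06, 1.9, -0.91], [0.93, 0.87, 0.13]]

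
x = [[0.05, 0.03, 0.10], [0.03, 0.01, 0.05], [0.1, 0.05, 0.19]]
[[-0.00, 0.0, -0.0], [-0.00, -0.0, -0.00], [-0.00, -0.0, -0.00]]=x @ [[0.01,  -0.03,  0.00], [-0.03,  0.13,  -0.02], [0.0,  -0.02,  0.0]]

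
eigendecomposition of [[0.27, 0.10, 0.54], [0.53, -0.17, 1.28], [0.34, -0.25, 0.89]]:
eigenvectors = [[-0.51, -0.90, -0.89], [-0.77, 0.17, -0.34], [-0.4, 0.4, 0.29]]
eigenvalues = [0.84, 0.01, 0.13]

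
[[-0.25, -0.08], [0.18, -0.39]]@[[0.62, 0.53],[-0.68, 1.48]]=[[-0.1,-0.25], [0.38,-0.48]]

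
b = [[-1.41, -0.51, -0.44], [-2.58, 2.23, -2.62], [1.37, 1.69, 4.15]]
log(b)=[[0.40+3.17j,(-0.11+0.27j),(-0.08+0.37j)],[(-0.55+1.37j),(1.03+0.12j),-0.72+0.16j],[(0.23-1.18j),0.47-0.10j,(1.54-0.14j)]]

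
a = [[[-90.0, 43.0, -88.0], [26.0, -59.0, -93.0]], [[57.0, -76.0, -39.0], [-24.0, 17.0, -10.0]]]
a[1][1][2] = -10.0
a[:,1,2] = [-93.0, -10.0]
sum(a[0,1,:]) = -126.0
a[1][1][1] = 17.0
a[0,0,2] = -88.0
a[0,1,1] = -59.0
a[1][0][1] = -76.0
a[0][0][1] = 43.0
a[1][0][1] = -76.0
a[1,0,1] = -76.0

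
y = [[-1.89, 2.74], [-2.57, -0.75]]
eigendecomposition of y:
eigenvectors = [[(0.72+0j),0.72-0.00j], [(0.15+0.68j),(0.15-0.68j)]]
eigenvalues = [(-1.32+2.59j), (-1.32-2.59j)]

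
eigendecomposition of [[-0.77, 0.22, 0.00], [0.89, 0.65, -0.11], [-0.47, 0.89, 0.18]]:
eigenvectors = [[-0.7, 0.07, 0.05], [0.36, 0.43, 0.24], [-0.61, 0.90, 0.97]]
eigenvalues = [-0.88, 0.56, 0.38]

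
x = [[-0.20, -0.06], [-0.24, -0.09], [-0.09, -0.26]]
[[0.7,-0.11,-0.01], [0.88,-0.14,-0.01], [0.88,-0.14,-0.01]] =x @ [[-2.76, 0.44, 0.02], [-2.42, 0.39, 0.02]]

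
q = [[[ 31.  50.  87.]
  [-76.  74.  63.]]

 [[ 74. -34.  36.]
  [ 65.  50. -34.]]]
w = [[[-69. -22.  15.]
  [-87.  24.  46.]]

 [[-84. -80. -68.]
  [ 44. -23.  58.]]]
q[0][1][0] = -76.0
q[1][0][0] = 74.0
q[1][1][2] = -34.0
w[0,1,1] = 24.0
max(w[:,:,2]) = 58.0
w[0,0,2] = 15.0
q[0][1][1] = 74.0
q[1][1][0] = 65.0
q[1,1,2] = -34.0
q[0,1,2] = 63.0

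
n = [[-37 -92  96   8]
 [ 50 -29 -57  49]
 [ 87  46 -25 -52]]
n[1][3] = 49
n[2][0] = 87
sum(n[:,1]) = -75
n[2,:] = [87, 46, -25, -52]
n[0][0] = -37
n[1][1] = -29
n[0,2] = 96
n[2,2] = -25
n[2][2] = -25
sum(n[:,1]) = -75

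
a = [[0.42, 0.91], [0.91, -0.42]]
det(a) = -1.00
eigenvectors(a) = [[0.84, -0.54], [0.54, 0.84]]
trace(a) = 0.00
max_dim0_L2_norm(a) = 1.0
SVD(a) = [[-0.91, -0.42],[0.42, -0.91]] @ diag([1.0022474744293448, 1.0022474744293446]) @ [[-0.0, -1.00], [-1.0, -0.00]]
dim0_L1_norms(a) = [1.33, 1.33]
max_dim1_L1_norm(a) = 1.33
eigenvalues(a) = [1.0, -1.0]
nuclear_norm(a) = 2.00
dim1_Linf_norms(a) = [0.91, 0.91]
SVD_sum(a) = [[0.0,  0.91], [0.0,  -0.42]] + [[0.42, 0.0], [0.91, 0.00]]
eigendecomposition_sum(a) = [[0.71, 0.46], [0.46, 0.29]] + [[-0.29, 0.46], [0.46, -0.71]]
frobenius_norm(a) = 1.42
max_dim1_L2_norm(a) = 1.0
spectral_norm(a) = 1.00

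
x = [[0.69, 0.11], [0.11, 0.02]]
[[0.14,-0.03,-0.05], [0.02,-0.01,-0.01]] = x @ [[0.12, -0.03, -0.04], [0.49, -0.11, -0.18]]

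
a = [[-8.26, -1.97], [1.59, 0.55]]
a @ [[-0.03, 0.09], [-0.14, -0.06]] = [[0.52, -0.63],[-0.12, 0.11]]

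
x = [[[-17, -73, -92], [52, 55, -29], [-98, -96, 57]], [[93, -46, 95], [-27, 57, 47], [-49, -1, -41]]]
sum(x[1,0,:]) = 142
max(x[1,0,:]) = 95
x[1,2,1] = -1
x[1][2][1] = -1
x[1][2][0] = -49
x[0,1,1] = 55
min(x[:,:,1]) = -96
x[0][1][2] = -29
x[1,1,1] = 57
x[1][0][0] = 93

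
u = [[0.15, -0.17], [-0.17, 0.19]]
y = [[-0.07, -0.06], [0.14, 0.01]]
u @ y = [[-0.03, -0.01], [0.04, 0.01]]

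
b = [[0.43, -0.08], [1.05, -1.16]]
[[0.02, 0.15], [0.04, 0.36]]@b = [[0.17, -0.18], [0.40, -0.42]]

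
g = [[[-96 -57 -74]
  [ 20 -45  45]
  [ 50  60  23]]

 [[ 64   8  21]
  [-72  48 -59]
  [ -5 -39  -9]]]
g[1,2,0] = -5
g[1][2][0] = -5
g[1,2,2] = -9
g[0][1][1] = -45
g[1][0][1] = 8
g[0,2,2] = 23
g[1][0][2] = 21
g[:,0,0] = [-96, 64]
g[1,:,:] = [[64, 8, 21], [-72, 48, -59], [-5, -39, -9]]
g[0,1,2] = 45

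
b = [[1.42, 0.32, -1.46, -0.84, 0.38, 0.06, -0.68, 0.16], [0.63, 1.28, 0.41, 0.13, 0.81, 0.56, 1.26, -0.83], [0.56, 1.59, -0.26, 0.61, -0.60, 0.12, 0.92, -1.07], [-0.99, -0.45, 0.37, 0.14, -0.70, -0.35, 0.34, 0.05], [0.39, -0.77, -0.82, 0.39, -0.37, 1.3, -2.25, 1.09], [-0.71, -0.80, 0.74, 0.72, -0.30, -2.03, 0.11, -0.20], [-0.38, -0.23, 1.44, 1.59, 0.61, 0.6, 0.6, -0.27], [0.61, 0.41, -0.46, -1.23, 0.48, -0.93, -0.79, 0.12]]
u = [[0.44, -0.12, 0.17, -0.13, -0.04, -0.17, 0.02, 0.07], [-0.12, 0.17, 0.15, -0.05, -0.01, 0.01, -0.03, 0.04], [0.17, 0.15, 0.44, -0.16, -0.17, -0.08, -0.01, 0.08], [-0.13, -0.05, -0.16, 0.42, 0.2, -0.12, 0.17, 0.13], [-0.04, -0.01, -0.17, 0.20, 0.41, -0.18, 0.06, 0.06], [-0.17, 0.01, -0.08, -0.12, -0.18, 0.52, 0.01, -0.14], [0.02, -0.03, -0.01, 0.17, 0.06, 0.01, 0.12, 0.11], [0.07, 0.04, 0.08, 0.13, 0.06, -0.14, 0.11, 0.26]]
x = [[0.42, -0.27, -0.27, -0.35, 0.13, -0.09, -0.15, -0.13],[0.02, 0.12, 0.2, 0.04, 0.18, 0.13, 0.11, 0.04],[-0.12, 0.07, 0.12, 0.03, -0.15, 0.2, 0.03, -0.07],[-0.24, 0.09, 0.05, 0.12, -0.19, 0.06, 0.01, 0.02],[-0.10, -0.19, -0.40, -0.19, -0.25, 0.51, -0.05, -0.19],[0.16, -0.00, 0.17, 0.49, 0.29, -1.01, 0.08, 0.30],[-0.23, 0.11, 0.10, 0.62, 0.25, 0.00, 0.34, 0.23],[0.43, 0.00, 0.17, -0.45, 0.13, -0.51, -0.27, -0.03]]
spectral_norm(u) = 0.92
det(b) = 0.00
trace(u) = 2.78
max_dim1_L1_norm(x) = 2.5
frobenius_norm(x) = 2.10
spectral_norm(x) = 1.52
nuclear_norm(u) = 2.79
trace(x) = -0.17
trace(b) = 0.90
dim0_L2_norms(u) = [0.54, 0.27, 0.56, 0.57, 0.53, 0.61, 0.25, 0.36]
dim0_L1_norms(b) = [5.69, 5.85, 5.96, 5.65, 4.25, 5.95, 6.95, 3.79]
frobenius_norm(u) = 1.36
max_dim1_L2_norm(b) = 3.11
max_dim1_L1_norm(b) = 7.38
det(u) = -0.00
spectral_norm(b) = 4.29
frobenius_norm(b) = 6.70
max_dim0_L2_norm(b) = 3.01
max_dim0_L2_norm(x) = 1.27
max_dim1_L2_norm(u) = 0.61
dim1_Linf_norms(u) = [0.44, 0.17, 0.44, 0.42, 0.41, 0.52, 0.17, 0.26]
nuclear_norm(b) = 14.49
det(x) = -0.00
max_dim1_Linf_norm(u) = 0.52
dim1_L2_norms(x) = [0.71, 0.35, 0.32, 0.35, 0.78, 1.22, 0.83, 0.88]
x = b @ u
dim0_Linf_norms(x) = [0.43, 0.27, 0.4, 0.62, 0.29, 1.01, 0.34, 0.3]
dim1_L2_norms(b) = [2.36, 2.34, 2.38, 1.44, 3.11, 2.54, 2.44, 2.0]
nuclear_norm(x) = 3.88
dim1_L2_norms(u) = [0.54, 0.27, 0.56, 0.57, 0.53, 0.61, 0.25, 0.36]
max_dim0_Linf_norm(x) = 1.01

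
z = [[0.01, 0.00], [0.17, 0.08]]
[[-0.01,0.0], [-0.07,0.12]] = z@[[-0.51,  0.03], [0.16,  1.44]]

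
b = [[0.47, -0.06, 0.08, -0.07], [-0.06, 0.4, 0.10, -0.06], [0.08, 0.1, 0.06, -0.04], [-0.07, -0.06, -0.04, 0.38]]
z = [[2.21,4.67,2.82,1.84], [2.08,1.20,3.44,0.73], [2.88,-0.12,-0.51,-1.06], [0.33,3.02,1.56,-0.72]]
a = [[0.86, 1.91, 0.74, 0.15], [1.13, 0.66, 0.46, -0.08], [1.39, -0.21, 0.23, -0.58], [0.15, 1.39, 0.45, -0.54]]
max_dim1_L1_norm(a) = 3.66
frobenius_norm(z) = 8.83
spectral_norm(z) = 7.76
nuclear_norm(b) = 1.31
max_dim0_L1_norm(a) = 4.17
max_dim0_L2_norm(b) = 0.49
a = z @ b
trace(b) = 1.31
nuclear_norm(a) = 5.25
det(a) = -0.08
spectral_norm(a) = 2.94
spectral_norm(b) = 0.53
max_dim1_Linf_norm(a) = 1.91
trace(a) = 1.21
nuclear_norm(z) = 14.79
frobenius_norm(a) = 3.42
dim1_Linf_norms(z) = [4.67, 3.44, 2.88, 3.02]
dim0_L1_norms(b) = [0.68, 0.62, 0.28, 0.55]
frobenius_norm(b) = 0.77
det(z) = -87.75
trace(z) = 2.18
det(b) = 0.00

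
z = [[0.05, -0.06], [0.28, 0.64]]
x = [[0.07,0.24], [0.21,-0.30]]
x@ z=[[0.07, 0.15], [-0.07, -0.2]]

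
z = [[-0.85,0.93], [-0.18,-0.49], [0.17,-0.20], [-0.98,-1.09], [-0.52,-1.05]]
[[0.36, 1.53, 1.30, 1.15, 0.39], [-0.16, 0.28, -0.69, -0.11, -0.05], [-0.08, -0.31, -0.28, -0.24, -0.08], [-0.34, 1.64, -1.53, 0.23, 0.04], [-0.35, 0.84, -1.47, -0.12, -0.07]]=z@[[-0.04, -1.74, -0.0, -0.80, -0.25], [0.35, 0.06, 1.4, 0.51, 0.19]]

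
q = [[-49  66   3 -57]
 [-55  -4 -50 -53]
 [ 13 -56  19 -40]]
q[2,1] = -56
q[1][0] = -55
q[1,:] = [-55, -4, -50, -53]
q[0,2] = 3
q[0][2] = 3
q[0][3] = -57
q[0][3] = -57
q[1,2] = -50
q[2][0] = 13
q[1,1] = -4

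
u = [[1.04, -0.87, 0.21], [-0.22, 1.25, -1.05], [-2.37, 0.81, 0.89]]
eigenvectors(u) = [[-0.44+0.00j, 0.24+0.26j, 0.24-0.26j],[-0.64+0.00j, 0.08-0.53j, 0.08+0.53j],[(-0.63+0j), -0.77+0.00j, -0.77-0.00j]]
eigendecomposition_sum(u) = [[0.03+0.00j, 0.01-0.00j, (0.01+0j)],[0.04+0.00j, 0.02-0.00j, (0.02+0j)],[0.04+0.00j, (0.02-0j), 0.02+0.00j]] + [[0.50+0.29j, -0.44+0.16j, (0.1-0.37j)], [-0.13-0.88j, (0.61+0.37j), (-0.53+0.23j)], [-1.21+0.37j, 0.39-0.94j, (0.44+0.7j)]] + [[(0.5-0.29j), (-0.44-0.16j), 0.10+0.37j], [-0.13+0.88j, (0.61-0.37j), -0.53-0.23j], [(-1.21-0.37j), 0.39+0.94j, (0.44-0.7j)]]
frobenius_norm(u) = 3.41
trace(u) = 3.18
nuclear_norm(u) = 4.73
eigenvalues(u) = [(0.07+0j), (1.56+1.36j), (1.56-1.36j)]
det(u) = 0.29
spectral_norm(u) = 2.94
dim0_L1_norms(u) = [3.63, 2.93, 2.15]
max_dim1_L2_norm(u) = 2.66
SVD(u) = [[-0.43,  0.3,  0.85], [0.2,  -0.89,  0.41], [0.88,  0.35,  0.32]] @ diag([2.9438906335656108, 1.7295502693868428, 0.057129705658002794]) @ [[-0.88, 0.45, 0.16], [-0.19, -0.63, 0.76], [0.45, 0.63, 0.63]]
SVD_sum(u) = [[1.11, -0.58, -0.21], [-0.52, 0.27, 0.1], [-2.27, 1.18, 0.42]] + [[-0.10,-0.32,0.39], [0.29,0.97,-1.16], [-0.11,-0.38,0.45]] + [[0.02, 0.03, 0.03], [0.01, 0.01, 0.01], [0.01, 0.01, 0.01]]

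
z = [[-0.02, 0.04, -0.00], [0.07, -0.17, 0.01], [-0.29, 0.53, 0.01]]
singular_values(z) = [0.63, 0.02, 0.0]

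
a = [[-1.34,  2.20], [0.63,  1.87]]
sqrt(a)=[[(0.15+1.19j),(0.83-0.73j)],[0.24-0.21j,1.36+0.13j]]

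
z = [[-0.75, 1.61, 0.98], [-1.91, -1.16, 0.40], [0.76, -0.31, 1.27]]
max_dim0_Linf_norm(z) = 1.91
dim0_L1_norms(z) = [3.42, 3.08, 2.65]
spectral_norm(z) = 2.30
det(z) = 6.85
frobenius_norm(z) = 3.40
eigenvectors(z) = [[0.03+0.65j, (0.03-0.65j), 0.33+0.00j], [-0.74+0.00j, (-0.74-0j), -0.09+0.00j], [0.03-0.18j, 0.03+0.18j, 0.94+0.00j]]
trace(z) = -0.64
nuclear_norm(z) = 5.80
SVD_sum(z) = [[0.13,0.08,-0.01],[-1.93,-1.16,0.08],[0.38,0.23,-0.02]] + [[-0.84, 1.48, 1.09], [-0.07, 0.12, 0.09], [-0.06, 0.10, 0.08]] + [[-0.04, 0.05, -0.1], [0.08, -0.12, 0.23], [0.43, -0.64, 1.21]]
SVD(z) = [[0.07,0.99,-0.08], [-0.98,0.08,0.19], [0.2,0.07,0.98]] @ diag([2.296327550790594, 2.030694703789738, 1.46916942504273]) @ [[0.86, 0.51, -0.03], [-0.42, 0.73, 0.54], [0.3, -0.45, 0.84]]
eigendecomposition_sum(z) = [[(-0.45+0.84j), 0.79+0.47j, 0.24-0.25j], [(-0.93-0.55j), (-0.58+0.88j), (0.27+0.28j)], [(0.18-0.21j), -0.19-0.18j, (-0.08+0.06j)]] + [[-0.45-0.84j, (0.79-0.47j), (0.24+0.25j)], [-0.93+0.55j, (-0.58-0.88j), (0.27-0.28j)], [(0.18+0.21j), -0.19+0.18j, -0.08-0.06j]] + [[(0.14+0j), (0.03+0j), (0.51+0j)], [-0.04-0.00j, (-0.01-0j), -0.14-0.00j], [0.41+0.00j, 0.08+0.00j, (1.43+0j)]]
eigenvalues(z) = [(-1.1+1.77j), (-1.1-1.77j), (1.57+0j)]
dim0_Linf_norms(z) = [1.91, 1.61, 1.27]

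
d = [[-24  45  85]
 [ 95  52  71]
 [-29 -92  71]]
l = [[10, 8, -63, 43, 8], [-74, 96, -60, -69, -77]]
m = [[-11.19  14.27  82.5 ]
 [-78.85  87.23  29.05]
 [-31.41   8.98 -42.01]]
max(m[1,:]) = 87.23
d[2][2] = 71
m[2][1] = 8.98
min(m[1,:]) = -78.85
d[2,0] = -29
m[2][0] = -31.41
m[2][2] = -42.01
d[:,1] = [45, 52, -92]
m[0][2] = 82.5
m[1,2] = 29.05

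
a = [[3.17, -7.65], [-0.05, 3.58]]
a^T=[[3.17,-0.05], [-7.65,3.58]]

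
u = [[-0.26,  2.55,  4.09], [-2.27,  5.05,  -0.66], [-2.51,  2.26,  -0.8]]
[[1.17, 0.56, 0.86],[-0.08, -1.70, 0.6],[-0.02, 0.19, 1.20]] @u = [[-3.73, 7.76, 3.73], [2.37, -7.43, 0.31], [-3.44, 3.62, -1.17]]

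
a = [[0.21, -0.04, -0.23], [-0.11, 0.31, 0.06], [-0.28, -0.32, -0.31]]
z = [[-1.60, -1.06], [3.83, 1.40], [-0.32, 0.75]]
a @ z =[[-0.42, -0.45],[1.34, 0.60],[-0.68, -0.38]]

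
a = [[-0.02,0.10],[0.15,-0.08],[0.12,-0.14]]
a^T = [[-0.02,0.15,0.12],[0.10,-0.08,-0.14]]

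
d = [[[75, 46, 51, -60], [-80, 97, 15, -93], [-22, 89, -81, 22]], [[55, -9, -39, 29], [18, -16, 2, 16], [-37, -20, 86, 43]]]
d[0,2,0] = -22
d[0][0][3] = -60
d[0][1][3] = -93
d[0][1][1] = 97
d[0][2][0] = -22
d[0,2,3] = 22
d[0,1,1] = 97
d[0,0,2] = 51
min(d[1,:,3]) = 16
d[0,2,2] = -81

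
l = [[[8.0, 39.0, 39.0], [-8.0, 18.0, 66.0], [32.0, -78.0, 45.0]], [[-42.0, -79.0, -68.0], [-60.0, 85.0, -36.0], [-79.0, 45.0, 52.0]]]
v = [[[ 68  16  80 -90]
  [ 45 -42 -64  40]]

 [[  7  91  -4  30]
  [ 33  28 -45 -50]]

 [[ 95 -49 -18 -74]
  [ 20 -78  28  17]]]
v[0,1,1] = -42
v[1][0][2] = -4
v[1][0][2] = -4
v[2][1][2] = 28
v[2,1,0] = 20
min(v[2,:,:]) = -78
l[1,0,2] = -68.0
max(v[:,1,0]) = 45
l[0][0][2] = 39.0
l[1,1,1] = 85.0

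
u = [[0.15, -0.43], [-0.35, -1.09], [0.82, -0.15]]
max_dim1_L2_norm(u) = 1.14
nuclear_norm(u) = 2.08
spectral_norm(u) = 1.21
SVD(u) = [[-0.30, 0.31], [-0.95, -0.02], [0.08, 0.95]] @ diag([1.2060545825610196, 0.8708227970623906]) @ [[0.29, 0.96], [0.96, -0.29]]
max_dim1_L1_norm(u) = 1.44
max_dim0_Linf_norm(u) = 1.09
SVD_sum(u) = [[-0.11, -0.35],[-0.33, -1.10],[0.03, 0.09]] + [[0.26,  -0.08], [-0.02,  0.01], [0.79,  -0.24]]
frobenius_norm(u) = 1.49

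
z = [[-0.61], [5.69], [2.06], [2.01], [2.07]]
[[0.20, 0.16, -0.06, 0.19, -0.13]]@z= [[0.78]]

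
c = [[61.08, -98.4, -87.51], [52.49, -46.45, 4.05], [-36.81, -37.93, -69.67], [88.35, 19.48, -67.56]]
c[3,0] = 88.35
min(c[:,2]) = -87.51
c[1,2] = 4.05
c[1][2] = 4.05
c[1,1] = -46.45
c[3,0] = 88.35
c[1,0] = 52.49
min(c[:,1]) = -98.4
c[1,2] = 4.05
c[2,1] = -37.93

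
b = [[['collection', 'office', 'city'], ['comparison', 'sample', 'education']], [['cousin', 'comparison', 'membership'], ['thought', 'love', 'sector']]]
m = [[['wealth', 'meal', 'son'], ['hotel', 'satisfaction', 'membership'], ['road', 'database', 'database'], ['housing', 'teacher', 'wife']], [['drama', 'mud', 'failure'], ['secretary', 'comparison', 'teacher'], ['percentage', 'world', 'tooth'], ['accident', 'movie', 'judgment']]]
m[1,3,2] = 'judgment'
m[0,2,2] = 'database'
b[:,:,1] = [['office', 'sample'], ['comparison', 'love']]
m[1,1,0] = 'secretary'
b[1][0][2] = 'membership'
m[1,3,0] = 'accident'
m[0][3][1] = 'teacher'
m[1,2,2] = 'tooth'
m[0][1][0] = 'hotel'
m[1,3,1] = 'movie'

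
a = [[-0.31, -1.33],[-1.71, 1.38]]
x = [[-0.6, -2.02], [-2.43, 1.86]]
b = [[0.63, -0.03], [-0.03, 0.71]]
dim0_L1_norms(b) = [0.66, 0.74]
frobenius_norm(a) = 2.59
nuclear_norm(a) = 3.48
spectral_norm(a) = 2.31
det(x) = -6.02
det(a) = -2.70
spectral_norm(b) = 0.72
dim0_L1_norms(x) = [3.03, 3.88]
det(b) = 0.45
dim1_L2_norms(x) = [2.11, 3.06]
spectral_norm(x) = 3.20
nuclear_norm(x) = 5.08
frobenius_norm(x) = 3.72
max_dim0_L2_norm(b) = 0.71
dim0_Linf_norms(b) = [0.63, 0.71]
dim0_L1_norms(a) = [2.02, 2.71]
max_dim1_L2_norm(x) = 3.06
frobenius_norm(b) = 0.95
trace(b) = 1.34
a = b @ x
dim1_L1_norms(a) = [1.64, 3.09]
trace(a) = 1.07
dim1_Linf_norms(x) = [2.02, 2.43]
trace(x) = 1.26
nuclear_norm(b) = 1.34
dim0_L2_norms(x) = [2.5, 2.75]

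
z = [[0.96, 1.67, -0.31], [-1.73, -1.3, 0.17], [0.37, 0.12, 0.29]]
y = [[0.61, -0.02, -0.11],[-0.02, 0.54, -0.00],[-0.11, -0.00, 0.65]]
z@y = [[0.59, 0.88, -0.31], [-1.05, -0.67, 0.30], [0.19, 0.06, 0.15]]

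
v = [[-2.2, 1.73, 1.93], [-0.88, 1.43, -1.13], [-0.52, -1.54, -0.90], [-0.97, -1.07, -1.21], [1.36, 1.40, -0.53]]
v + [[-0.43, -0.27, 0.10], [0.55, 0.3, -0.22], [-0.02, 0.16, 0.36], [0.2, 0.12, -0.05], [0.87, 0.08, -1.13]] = [[-2.63, 1.46, 2.03], [-0.33, 1.73, -1.35], [-0.54, -1.38, -0.54], [-0.77, -0.95, -1.26], [2.23, 1.48, -1.66]]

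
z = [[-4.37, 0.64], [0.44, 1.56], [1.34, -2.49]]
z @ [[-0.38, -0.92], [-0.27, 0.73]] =[[1.49, 4.49], [-0.59, 0.73], [0.16, -3.05]]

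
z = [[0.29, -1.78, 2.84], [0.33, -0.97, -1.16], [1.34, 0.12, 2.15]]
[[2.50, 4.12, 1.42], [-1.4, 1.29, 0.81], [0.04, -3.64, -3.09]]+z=[[2.79,2.34,4.26], [-1.07,0.32,-0.35], [1.38,-3.52,-0.94]]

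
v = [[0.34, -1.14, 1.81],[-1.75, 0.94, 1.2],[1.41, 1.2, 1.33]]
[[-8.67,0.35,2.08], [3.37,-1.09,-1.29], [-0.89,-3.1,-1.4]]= v@[[-1.55, -0.5, 0.08], [3.57, -1.36, -1.48], [-2.25, -0.57, 0.2]]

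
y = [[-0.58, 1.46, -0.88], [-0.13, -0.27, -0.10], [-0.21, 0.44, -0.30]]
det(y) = 0.00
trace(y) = -1.15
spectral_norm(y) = 1.89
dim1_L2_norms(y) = [1.8, 0.32, 0.57]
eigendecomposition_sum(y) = [[-0.29+0.00j,0.73+1.08j,-0.44-0.17j],[-0.06-0.08j,-0.13+0.44j,(-0.05-0.16j)],[-0.10-0.01j,(0.22+0.42j),-0.15-0.08j]] + [[(-0.29-0j), (0.73-1.08j), (-0.44+0.17j)], [(-0.06+0.08j), -0.13-0.44j, (-0.05+0.16j)], [(-0.1+0.01j), (0.22-0.42j), (-0.15+0.08j)]] + [[0.00-0.00j,0.00+0.00j,(-0-0j)],[-0.00+0.00j,-0.00-0.00j,0j],[(-0+0j),(-0-0j),0j]]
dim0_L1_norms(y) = [0.92, 2.17, 1.28]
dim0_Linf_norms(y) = [0.58, 1.46, 0.88]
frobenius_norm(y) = 1.92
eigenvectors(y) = [[0.89+0.00j, (0.89-0j), -0.74+0.00j], [(0.2+0.24j), 0.20-0.24j, 0.11+0.00j], [0.32+0.03j, (0.32-0.03j), (0.67+0j)]]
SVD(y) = [[-0.95, -0.02, -0.31], [0.07, -0.99, -0.13], [-0.30, -0.15, 0.94]] @ diag([1.8933932321518812, 0.29147066054475523, 0.0026310612037425424]) @ [[0.32, -0.81, 0.49], [0.60, 0.57, 0.56], [-0.74, 0.11, 0.67]]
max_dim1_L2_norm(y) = 1.8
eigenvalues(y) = [(-0.58+0.36j), (-0.58-0.36j), 0j]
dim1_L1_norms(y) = [2.92, 0.5, 0.95]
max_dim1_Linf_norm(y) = 1.46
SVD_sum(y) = [[-0.58, 1.46, -0.88], [0.04, -0.11, 0.06], [-0.18, 0.46, -0.28]] + [[-0.0,-0.00,-0.00], [-0.17,-0.16,-0.16], [-0.03,-0.02,-0.02]] + [[0.00, -0.00, -0.00], [0.00, -0.0, -0.0], [-0.0, 0.0, 0.0]]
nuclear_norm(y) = 2.19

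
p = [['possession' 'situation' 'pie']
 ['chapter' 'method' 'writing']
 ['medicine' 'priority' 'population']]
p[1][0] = 'chapter'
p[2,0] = 'medicine'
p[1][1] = 'method'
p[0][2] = 'pie'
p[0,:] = ['possession', 'situation', 'pie']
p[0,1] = 'situation'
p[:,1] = ['situation', 'method', 'priority']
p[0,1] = 'situation'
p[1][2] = 'writing'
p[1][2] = 'writing'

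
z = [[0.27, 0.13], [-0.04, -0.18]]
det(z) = -0.04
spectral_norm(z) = 0.33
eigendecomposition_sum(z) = [[0.27, 0.08], [-0.02, -0.01]] + [[0.0, 0.05],[-0.02, -0.17]]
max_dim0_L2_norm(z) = 0.27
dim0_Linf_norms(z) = [0.27, 0.18]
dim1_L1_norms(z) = [0.4, 0.22]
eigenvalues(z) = [0.26, -0.17]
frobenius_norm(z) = 0.35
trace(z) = 0.09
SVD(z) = [[-0.90, 0.43],[0.43, 0.90]] @ diag([0.32563279842003207, 0.1332789578033186]) @ [[-0.80,  -0.60], [0.60,  -0.80]]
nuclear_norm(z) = 0.46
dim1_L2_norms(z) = [0.3, 0.18]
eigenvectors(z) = [[1.00, -0.28], [-0.09, 0.96]]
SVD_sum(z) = [[0.24, 0.18],[-0.11, -0.08]] + [[0.03, -0.05], [0.07, -0.1]]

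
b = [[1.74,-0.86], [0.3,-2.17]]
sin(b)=[[1.03, -0.42],  [0.15, -0.89]]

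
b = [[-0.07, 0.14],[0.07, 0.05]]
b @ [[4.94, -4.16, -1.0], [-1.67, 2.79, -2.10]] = [[-0.58,0.68,-0.22], [0.26,-0.15,-0.18]]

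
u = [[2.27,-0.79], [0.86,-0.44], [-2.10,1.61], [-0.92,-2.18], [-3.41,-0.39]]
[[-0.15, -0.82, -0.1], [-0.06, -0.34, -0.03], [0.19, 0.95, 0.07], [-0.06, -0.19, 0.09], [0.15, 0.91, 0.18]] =u@[[-0.05, -0.29, -0.05], [0.05, 0.21, -0.02]]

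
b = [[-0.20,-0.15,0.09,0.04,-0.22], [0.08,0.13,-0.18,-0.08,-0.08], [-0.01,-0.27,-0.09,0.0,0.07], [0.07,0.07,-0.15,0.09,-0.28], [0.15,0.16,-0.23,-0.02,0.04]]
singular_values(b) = [0.51, 0.39, 0.27, 0.11, 0.04]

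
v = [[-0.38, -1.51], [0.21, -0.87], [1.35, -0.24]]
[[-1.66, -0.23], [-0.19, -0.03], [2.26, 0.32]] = v @ [[1.79, 0.25], [0.65, 0.09]]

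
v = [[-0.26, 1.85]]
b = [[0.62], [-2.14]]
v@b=[[-4.12]]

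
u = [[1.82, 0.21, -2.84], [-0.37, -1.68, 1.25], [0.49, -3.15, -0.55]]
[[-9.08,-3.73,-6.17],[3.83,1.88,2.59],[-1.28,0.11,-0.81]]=u@[[-1.13, -0.47, -0.89], [-0.20, -0.28, -0.16], [2.46, 0.99, 1.59]]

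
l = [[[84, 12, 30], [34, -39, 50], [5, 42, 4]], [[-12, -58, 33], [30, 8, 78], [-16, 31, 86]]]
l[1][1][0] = 30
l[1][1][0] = 30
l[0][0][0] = 84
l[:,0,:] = [[84, 12, 30], [-12, -58, 33]]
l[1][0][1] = -58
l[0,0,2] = 30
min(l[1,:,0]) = -16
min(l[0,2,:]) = 4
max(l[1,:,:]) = 86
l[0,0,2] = 30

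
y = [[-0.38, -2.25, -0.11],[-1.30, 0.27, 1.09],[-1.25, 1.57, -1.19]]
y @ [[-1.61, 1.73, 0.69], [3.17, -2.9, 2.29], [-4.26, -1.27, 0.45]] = [[-6.05, 6.01, -5.46], [-1.69, -4.42, 0.21], [12.06, -5.2, 2.20]]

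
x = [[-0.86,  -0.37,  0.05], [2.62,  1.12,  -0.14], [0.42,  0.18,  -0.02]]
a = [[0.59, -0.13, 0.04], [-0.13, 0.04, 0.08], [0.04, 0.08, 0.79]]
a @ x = [[-0.83, -0.36, 0.05], [0.25, 0.11, -0.01], [0.51, 0.22, -0.02]]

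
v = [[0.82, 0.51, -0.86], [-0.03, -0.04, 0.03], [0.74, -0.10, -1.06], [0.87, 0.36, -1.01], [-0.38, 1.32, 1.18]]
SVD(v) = [[-0.43, -0.47, 0.34],  [0.01, 0.03, 0.89],  [-0.51, -0.07, 0.01],  [-0.5, -0.39, -0.30],  [0.55, -0.79, -0.02]] @ diag([2.5118592768159487, 1.494332410911509, 0.005798204295698019]) @ [[-0.55, 0.15, 0.82], [-0.32, -0.95, -0.04], [0.77, -0.28, 0.57]]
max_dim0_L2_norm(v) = 2.07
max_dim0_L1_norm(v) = 4.14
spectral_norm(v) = 2.51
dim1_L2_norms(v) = [1.29, 0.06, 1.3, 1.38, 1.81]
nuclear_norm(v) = 4.01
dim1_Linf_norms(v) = [0.86, 0.04, 1.06, 1.01, 1.32]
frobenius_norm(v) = 2.92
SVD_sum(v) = [[0.59, -0.16, -0.89], [-0.02, 0.01, 0.03], [0.71, -0.19, -1.06], [0.69, -0.19, -1.03], [-0.75, 0.21, 1.13]] + [[0.23, 0.67, 0.03],  [-0.01, -0.04, -0.0],  [0.03, 0.09, 0.0],  [0.18, 0.55, 0.02],  [0.37, 1.11, 0.05]] + [[0.00, -0.00, 0.00],[0.0, -0.0, 0.0],[0.0, -0.00, 0.00],[-0.0, 0.0, -0.0],[-0.00, 0.00, -0.0]]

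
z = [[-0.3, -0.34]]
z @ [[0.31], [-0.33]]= [[0.02]]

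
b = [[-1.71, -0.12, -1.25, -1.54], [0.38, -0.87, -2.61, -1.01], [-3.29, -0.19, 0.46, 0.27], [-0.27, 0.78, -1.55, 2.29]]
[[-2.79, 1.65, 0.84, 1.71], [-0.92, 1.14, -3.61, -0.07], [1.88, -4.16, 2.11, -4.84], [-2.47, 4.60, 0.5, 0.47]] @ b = [[2.17, 0.07, -3.08, 6.77], [13.90, -0.25, -3.38, -0.87], [-10.43, -0.78, 16.98, -9.21], [4.2, -3.43, -9.42, 0.37]]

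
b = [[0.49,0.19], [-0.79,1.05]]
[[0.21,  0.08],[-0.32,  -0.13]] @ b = [[0.04, 0.12],[-0.05, -0.2]]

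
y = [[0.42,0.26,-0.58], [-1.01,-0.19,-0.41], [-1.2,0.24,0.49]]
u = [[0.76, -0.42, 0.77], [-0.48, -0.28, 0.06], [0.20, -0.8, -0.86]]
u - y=[[0.34, -0.68, 1.35], [0.53, -0.09, 0.47], [1.40, -1.04, -1.35]]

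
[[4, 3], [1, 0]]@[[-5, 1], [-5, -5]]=[[-35, -11], [-5, 1]]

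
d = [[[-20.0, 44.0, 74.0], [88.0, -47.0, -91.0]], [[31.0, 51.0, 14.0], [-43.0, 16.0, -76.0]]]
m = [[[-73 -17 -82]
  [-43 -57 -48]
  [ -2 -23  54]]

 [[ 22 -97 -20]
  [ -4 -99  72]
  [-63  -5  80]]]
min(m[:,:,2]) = -82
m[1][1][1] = -99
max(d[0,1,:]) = 88.0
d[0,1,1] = -47.0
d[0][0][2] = 74.0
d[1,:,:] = [[31.0, 51.0, 14.0], [-43.0, 16.0, -76.0]]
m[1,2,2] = 80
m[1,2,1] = -5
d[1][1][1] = 16.0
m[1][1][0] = -4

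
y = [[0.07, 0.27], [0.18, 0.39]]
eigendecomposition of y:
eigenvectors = [[-0.92, -0.53],[0.38, -0.85]]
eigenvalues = [-0.04, 0.5]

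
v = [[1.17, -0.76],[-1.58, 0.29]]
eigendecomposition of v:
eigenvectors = [[0.72, 0.42], [-0.7, 0.91]]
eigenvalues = [1.91, -0.45]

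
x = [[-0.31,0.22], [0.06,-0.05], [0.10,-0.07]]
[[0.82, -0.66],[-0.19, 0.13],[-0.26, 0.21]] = x @ [[0.44, 2.27], [4.36, 0.19]]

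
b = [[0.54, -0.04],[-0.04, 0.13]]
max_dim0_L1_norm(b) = 0.58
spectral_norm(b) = 0.54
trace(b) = 0.67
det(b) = 0.07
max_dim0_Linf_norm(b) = 0.54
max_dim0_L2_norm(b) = 0.54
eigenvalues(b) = [0.54, 0.13]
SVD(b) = [[-1.00, 0.10], [0.1, 1.0]] @ diag([0.5438659857420542, 0.1261340142579458]) @ [[-1.0, 0.10], [0.10, 1.00]]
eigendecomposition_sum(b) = [[0.54, -0.05], [-0.05, 0.01]] + [[0.0, 0.01], [0.01, 0.12]]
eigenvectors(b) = [[1.00,0.1],  [-0.10,1.0]]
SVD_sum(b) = [[0.54,-0.05], [-0.05,0.01]] + [[0.0,0.01], [0.01,0.12]]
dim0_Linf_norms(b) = [0.54, 0.13]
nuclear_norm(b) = 0.67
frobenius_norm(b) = 0.56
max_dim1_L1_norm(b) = 0.58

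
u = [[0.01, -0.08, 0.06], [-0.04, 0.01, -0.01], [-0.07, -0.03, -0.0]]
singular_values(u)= [0.1, 0.08, 0.01]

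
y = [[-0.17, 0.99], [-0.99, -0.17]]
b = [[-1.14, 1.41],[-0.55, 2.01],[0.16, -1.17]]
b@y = [[-1.2, -1.37], [-1.9, -0.89], [1.13, 0.36]]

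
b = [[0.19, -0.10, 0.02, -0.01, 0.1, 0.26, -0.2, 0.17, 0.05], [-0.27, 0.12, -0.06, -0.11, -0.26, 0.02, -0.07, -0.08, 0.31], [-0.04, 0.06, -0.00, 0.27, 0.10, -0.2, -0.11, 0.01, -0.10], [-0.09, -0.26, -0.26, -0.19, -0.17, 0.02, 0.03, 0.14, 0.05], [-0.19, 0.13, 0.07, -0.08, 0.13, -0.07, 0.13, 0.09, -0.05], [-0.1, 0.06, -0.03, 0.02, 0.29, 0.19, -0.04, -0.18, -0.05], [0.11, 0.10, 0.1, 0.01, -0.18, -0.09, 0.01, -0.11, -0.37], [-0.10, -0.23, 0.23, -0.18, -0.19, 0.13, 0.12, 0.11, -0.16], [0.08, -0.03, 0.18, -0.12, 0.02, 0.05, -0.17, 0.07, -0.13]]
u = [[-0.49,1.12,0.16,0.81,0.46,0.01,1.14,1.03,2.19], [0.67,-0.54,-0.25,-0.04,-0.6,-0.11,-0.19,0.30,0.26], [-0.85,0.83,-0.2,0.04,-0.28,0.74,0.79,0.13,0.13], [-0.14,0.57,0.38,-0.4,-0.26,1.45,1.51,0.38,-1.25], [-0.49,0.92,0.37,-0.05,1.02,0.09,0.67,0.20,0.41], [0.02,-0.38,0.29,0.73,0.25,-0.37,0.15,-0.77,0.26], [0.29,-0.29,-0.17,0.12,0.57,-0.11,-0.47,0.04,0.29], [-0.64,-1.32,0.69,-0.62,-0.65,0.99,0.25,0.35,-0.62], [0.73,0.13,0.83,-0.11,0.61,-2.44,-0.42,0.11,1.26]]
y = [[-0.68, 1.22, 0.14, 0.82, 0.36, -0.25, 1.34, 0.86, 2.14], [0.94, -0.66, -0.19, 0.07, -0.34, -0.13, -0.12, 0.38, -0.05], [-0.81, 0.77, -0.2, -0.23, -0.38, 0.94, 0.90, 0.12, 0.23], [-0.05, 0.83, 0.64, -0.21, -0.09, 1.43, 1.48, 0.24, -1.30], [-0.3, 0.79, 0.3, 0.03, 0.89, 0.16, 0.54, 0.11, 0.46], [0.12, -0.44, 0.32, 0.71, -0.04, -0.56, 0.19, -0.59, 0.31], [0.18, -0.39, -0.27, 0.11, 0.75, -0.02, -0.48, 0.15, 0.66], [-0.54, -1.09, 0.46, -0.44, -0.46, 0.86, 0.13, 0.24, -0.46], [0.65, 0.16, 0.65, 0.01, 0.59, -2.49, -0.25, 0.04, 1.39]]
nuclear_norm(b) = 3.53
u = y + b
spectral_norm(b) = 0.70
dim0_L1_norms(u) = [4.32, 6.1, 3.34, 2.92, 4.7, 6.31, 5.59, 3.31, 6.67]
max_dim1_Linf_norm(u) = 2.44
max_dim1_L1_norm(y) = 7.81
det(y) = -0.05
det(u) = -0.15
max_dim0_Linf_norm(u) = 2.44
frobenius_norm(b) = 1.31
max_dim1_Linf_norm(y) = 2.49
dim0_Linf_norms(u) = [0.85, 1.32, 0.83, 0.81, 1.02, 2.44, 1.51, 1.03, 2.19]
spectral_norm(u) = 4.25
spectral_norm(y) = 4.24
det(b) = -0.00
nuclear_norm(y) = 14.61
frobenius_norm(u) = 6.34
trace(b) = 0.43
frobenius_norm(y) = 6.31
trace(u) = 0.16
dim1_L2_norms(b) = [0.44, 0.53, 0.39, 0.48, 0.34, 0.41, 0.47, 0.5, 0.33]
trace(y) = -0.27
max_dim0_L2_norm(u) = 3.12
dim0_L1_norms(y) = [4.27, 6.35, 3.17, 2.63, 3.9, 6.84, 5.43, 2.73, 7.0]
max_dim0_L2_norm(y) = 3.21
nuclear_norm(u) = 14.63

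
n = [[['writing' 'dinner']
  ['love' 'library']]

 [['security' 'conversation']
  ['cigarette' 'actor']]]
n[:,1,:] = [['love', 'library'], ['cigarette', 'actor']]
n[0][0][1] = 'dinner'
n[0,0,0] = 'writing'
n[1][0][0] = 'security'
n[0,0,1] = 'dinner'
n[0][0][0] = 'writing'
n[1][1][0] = 'cigarette'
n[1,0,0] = 'security'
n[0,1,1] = 'library'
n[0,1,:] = ['love', 'library']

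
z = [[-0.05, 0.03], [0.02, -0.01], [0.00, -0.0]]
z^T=[[-0.05, 0.02, 0.0], [0.03, -0.01, -0.0]]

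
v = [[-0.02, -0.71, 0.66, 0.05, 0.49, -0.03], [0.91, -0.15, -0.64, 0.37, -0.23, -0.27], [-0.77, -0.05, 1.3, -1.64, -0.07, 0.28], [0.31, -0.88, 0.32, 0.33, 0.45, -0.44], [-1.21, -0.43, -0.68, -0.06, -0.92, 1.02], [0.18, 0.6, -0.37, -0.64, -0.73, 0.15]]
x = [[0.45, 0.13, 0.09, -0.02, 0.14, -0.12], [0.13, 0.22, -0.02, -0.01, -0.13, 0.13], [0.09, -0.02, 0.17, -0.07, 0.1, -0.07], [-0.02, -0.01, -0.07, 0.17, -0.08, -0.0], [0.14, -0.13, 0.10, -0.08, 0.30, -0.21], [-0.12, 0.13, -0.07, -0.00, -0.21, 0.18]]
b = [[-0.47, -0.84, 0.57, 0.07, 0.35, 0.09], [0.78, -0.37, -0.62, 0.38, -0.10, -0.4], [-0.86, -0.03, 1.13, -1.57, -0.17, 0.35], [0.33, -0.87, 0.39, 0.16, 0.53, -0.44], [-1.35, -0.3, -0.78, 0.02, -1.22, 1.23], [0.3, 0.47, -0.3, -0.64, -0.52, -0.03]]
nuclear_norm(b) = 7.40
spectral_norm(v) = 2.58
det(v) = -0.04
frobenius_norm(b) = 3.95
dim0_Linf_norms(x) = [0.45, 0.22, 0.17, 0.17, 0.3, 0.21]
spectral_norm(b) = 2.70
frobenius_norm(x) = 0.87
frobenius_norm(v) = 3.84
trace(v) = 0.69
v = b + x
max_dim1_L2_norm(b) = 2.35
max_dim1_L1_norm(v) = 4.32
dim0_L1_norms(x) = [0.95, 0.64, 0.52, 0.35, 0.96, 0.71]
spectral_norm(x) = 0.70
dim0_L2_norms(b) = [1.89, 1.38, 1.68, 1.75, 1.48, 1.41]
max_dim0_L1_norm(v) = 3.97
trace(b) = -0.80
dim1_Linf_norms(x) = [0.45, 0.22, 0.17, 0.17, 0.3, 0.21]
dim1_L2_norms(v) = [1.09, 1.23, 2.25, 1.22, 2.0, 1.22]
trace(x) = 1.49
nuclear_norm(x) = 1.50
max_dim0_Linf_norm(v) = 1.64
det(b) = 0.00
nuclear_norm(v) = 7.39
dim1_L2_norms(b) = [1.18, 1.2, 2.15, 1.23, 2.35, 1.04]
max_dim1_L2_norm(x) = 0.51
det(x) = -0.00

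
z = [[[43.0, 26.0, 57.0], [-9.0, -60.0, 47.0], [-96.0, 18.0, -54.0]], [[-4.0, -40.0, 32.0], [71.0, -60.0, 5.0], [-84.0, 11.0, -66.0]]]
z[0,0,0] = 43.0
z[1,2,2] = -66.0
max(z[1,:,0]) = 71.0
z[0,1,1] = -60.0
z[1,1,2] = 5.0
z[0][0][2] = 57.0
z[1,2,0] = -84.0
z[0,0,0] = 43.0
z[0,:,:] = [[43.0, 26.0, 57.0], [-9.0, -60.0, 47.0], [-96.0, 18.0, -54.0]]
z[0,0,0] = 43.0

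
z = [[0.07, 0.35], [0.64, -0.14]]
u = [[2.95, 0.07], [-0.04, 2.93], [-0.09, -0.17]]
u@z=[[0.25, 1.02], [1.87, -0.42], [-0.12, -0.01]]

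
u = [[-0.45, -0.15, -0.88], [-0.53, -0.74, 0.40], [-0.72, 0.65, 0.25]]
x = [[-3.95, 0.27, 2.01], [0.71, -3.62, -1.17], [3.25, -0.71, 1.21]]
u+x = [[-4.4, 0.12, 1.13], [0.18, -4.36, -0.77], [2.53, -0.06, 1.46]]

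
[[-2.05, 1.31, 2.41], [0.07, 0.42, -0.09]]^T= [[-2.05, 0.07], [1.31, 0.42], [2.41, -0.09]]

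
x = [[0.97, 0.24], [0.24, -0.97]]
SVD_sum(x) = [[0.97, 0.0], [0.24, 0.0]] + [[0.0,  0.24], [0.0,  -0.97]]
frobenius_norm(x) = 1.41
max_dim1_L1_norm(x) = 1.21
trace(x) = 0.00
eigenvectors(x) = [[0.99, -0.12], [0.12, 0.99]]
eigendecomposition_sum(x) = [[0.98, 0.12], [0.12, 0.01]] + [[-0.01, 0.12], [0.12, -0.98]]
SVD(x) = [[-0.97,-0.24], [-0.24,0.97]] @ diag([0.9992497185388646, 0.9992497185388645]) @ [[-1.0, -0.0], [-0.00, -1.0]]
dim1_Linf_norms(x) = [0.97, 0.97]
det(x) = -1.00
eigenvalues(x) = [1.0, -1.0]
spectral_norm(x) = 1.00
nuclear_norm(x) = 2.00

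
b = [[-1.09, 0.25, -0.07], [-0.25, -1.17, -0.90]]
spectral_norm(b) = 1.50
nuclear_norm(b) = 2.62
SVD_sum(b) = [[-0.01, -0.05, -0.04], [-0.30, -1.16, -0.90]] + [[-1.08, 0.30, -0.03],[0.05, -0.01, 0.0]]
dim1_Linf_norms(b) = [1.09, 1.17]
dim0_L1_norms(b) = [1.34, 1.42, 0.97]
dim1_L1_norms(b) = [1.41, 2.32]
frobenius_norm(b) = 1.87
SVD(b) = [[0.04, 1.0],[1.00, -0.04]] @ diag([1.497755617473507, 1.1196553533684168]) @ [[-0.2, -0.77, -0.6], [-0.96, 0.27, -0.03]]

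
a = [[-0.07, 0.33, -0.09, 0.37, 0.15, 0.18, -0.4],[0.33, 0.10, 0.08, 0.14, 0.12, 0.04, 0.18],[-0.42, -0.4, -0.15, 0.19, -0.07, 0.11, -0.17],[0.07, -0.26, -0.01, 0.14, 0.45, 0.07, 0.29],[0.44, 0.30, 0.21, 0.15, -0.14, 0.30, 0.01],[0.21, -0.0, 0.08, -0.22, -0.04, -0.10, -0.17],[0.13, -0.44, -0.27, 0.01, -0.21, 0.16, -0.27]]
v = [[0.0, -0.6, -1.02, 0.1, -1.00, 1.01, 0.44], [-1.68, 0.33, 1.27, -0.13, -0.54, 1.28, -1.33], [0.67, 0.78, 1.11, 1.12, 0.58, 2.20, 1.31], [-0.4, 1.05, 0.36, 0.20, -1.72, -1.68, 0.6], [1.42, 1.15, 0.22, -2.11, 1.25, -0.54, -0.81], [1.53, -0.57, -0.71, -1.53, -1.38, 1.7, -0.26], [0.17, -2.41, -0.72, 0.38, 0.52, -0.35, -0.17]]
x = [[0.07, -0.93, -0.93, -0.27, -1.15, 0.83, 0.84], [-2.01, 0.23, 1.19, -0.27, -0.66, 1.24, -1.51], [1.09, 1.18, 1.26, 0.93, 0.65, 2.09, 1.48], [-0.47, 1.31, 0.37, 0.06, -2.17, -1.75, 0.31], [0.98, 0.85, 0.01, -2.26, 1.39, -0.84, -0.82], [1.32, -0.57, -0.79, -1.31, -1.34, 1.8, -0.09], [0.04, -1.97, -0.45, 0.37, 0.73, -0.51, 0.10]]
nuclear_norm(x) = 18.52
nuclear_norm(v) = 17.70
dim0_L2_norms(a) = [0.74, 0.79, 0.4, 0.53, 0.56, 0.42, 0.64]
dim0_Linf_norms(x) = [2.01, 1.97, 1.26, 2.26, 2.17, 2.09, 1.51]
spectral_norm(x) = 3.98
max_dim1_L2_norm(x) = 3.47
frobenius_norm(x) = 7.80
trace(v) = 4.42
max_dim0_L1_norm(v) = 8.76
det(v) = -43.27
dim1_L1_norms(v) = [4.17, 6.56, 7.77, 6.01, 7.5, 7.68, 4.72]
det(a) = -0.00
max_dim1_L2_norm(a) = 0.69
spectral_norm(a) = 0.98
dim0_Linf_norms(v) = [1.68, 2.41, 1.27, 2.11, 1.72, 2.2, 1.33]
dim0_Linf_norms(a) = [0.44, 0.44, 0.27, 0.37, 0.45, 0.3, 0.4]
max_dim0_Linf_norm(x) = 2.26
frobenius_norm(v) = 7.59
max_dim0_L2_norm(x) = 3.72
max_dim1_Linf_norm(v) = 2.41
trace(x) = 4.91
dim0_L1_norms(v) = [5.87, 6.89, 5.41, 5.57, 6.99, 8.76, 4.92]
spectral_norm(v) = 3.80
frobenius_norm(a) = 1.59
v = x + a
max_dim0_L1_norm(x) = 9.06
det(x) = -190.76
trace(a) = -0.49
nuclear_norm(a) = 3.61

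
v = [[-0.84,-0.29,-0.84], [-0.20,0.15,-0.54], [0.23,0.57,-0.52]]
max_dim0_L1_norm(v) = 1.9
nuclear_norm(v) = 2.18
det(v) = -0.00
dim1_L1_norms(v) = [1.97, 0.89, 1.32]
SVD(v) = [[-0.90, 0.31, 0.31], [-0.41, -0.29, -0.87], [-0.18, -0.90, 0.39]] @ diag([1.3313161367837099, 0.8515831533263691, 0.0018646474241868576]) @ [[0.6, 0.07, 0.80], [-0.48, -0.76, 0.43], [-0.64, 0.64, 0.42]]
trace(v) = -1.21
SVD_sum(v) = [[-0.71, -0.09, -0.95], [-0.32, -0.04, -0.43], [-0.14, -0.02, -0.19]] + [[-0.13, -0.2, 0.11], [0.12, 0.19, -0.11], [0.37, 0.59, -0.33]] + [[-0.0, 0.00, 0.0], [0.0, -0.00, -0.0], [-0.00, 0.00, 0.00]]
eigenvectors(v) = [[-0.80+0.00j, -0.80-0.00j, -0.64+0.00j], [(-0.16+0.21j), -0.16-0.21j, (0.64+0j)], [(0.28+0.46j), (0.28-0.46j), 0.42+0.00j]]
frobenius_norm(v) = 1.58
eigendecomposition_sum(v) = [[(-0.42-0.06j), -0.15+0.41j, (-0.42-0.71j)],  [-0.10+0.10j, (0.08+0.12j), -0.27-0.04j],  [(0.11+0.26j), 0.29-0.06j, (-0.26+0.49j)]] + [[(-0.42+0.06j),-0.15-0.41j,-0.42+0.71j], [(-0.1-0.1j),(0.08-0.12j),-0.27+0.04j], [(0.11-0.26j),0.29+0.06j,(-0.26-0.49j)]] + [[(-0+0j), 0.00+0.00j, (-0-0j)], [0.00-0.00j, (-0-0j), 0.00+0.00j], [0.00-0.00j, (-0-0j), 0j]]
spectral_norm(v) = 1.33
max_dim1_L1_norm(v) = 1.97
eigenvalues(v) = [(-0.6+0.55j), (-0.6-0.55j), (-0+0j)]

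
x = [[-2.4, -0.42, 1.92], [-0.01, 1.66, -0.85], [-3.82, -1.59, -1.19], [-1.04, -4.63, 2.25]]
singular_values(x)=[6.31, 3.84, 2.15]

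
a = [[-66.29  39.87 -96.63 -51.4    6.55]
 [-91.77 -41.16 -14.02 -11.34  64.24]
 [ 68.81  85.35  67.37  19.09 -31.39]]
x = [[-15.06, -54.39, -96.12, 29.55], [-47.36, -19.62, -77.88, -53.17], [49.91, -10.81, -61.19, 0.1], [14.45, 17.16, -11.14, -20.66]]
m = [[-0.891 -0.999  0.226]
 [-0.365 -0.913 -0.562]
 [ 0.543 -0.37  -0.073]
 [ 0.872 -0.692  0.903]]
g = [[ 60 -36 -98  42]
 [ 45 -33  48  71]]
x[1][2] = -77.88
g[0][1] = -36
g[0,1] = -36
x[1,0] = -47.36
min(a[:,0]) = -91.77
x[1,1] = -19.62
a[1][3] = -11.34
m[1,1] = -0.913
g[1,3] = 71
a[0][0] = -66.29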